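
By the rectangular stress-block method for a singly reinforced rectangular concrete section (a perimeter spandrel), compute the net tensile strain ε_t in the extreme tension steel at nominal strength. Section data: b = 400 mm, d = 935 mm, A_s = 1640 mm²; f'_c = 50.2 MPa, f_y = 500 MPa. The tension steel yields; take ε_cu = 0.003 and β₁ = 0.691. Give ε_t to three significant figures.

a = A_s f_y/(0.85 f'_c b) = 48.04 mm.
β₁ = 0.691, so c = a/β₁ = 48.04/0.691 = 69.52 mm.
From the linear strain diagram with ε_cu = 0.003: ε_t = 0.003 (d − c)/c = 0.003 × (935 − 69.52)/69.52 = 0.0373.
Since ε_t ≥ 0.005, the section is tension-controlled.

ε_t ≈ 0.0373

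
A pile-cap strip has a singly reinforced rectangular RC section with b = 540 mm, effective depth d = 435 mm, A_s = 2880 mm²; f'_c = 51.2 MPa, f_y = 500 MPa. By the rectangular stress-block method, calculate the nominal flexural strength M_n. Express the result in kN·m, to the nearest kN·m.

T = A_s f_y = 2880 × 500 = 1440000 N = 1440 kN.
From C = T: a = T/(0.85 f'_c b) = 1440000/(0.85 × 51.2 × 540) = 61.27 mm.
M_n = T(d − a/2) = 1440 kN × (435 − 30.635) mm = 582.29 kN·m.

M_n ≈ 582 kN·m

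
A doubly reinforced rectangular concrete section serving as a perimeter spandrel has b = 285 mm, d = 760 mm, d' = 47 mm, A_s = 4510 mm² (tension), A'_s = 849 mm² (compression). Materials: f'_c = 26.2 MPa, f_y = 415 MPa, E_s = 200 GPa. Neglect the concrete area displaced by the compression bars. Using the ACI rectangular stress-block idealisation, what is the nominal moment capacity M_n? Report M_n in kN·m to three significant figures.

M_n ≈ 1220 kN·m

Assume both tension and compression steel yield.
Net tension couple steel: A_s − A'_s = 3661 mm².
a = (A_s − A'_s) f_y / (0.85 f'_c b) = 1519315/(0.85 × 26.2 × 285) = 239.38 mm.
c = a/β₁ = 239.38/0.85 = 281.62 mm; ε'_s = 0.003(c − d')/c = 0.0025 ≥ f_y/E_s = 0.0021, so compression steel does yield.
M_n = (A_s − A'_s) f_y (d − a/2) + A'_s f_y (d − d') = [1519315 × (760 − 119.69) + 352335 × (760 − 47)] × 10⁻⁶ = 972.83 + 251.21 = 1224.04 kN·m.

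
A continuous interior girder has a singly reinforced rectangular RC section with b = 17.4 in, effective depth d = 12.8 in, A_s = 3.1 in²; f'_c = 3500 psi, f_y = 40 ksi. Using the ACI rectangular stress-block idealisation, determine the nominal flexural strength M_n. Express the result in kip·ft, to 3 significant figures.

M_n ≈ 120 kip·ft

T = A_s f_y = 3.1 × 40 = 124 kips.
a = T/(0.85 f'_c b) = 124/(0.85 × 3.5 × 17.4) = 2.395 in.
M_n = T(d − a/2) = 124 × (12.8 − 1.1975) = 1438.7 kip·in = 1438.7/12 = 119.89 kip·ft.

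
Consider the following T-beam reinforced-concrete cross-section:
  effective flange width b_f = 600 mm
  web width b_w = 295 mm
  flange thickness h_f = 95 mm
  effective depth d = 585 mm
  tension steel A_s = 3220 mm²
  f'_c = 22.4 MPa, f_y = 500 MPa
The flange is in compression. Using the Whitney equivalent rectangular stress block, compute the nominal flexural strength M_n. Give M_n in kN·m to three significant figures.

Tension: T = A_s f_y = 3220 × 500 = 1610000 N.
Try a within the flange: a = T/(0.85 f'_c b_f) = 1610000/(0.85 × 22.4 × 600) = 140.93 mm.
a = 140.93 > h_f = 95 mm: the block extends into the web. Split into flange-overhang and web parts.
C_f = 0.85 f'_c (b_f − b_w) h_f = 0.85 × 22.4 × (600 − 295) × 95 = 551684 N.
Remaining web compression depth: a_w = (T − C_f)/(0.85 f'_c b_w) = (1610000 − 551684)/(0.85 × 22.4 × 295) = 188.42 mm.
M_n = C_f(d − h_f/2) + (T − C_f)(d − a_w/2) = 551684 × (585 − 47.5) + 1058316 × (585 − 94.21) = 296.53 + 519.41 = 815.94 × 10⁶ N·mm.
M_n = 815.94 kN·m.

M_n ≈ 816 kN·m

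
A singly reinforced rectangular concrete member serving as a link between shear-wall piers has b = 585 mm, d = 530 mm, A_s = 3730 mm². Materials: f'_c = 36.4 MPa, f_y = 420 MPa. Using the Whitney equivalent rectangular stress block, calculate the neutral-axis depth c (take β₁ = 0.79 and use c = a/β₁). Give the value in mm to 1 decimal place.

c ≈ 109.6 mm

T = A_s f_y = 3730 × 420 = 1566600 N = 1566.6 kN.
Setting C = 0.85 f'_c a b equal to T: a = 1566600/(0.85 × 36.4 × 585) = 86.553 mm.
With β₁ = 0.79, c = a/β₁ = 86.553/0.79 = 109.6 mm.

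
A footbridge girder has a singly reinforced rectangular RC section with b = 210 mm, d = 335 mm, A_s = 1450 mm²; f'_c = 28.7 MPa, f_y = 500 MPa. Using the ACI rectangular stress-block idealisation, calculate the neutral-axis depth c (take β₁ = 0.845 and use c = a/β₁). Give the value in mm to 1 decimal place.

T = A_s f_y = 1450 × 500 = 725000 N = 725 kN.
Setting C = 0.85 f'_c a b equal to T: a = 725000/(0.85 × 28.7 × 210) = 141.520 mm.
With β₁ = 0.845, c = a/β₁ = 141.520/0.845 = 167.5 mm.

c ≈ 167.5 mm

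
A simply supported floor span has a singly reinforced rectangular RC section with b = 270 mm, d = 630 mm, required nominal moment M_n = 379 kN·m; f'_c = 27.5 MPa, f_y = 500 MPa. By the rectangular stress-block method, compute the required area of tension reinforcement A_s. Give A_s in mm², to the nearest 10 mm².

With M_n = 0.85 f'_c a b (d − a/2), solve the quadratic for a:
a = d − √(d² − 2M_n/(0.85 f'_c b)) = 630 − √(630² − 2 × 379×10⁶/(0.85 × 27.5 × 270)) = 103.88 mm.
A_s = 0.85 f'_c a b / f_y = 0.85 × 27.5 × 103.88 × 270 / 500 = 1311.2 mm².

A_s ≈ 1310 mm²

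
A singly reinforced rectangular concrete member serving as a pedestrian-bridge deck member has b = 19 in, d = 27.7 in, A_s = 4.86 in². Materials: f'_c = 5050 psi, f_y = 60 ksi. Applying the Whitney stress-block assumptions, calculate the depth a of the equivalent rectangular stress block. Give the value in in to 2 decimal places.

T = A_s f_y = 4.86 × 60 = 291.6 kips.
a = T/(0.85 f'_c b) = 291.6/(0.85 × 5.05 × 19) = 3.58 in.

a ≈ 3.58 in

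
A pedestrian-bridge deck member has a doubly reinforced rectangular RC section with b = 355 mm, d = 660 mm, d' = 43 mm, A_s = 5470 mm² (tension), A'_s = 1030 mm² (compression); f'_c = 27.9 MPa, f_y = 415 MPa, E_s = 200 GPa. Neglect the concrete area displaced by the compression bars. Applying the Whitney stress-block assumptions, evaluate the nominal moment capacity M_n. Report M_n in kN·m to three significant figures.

Assume both tension and compression steel yield.
Net tension couple steel: A_s − A'_s = 4440 mm².
a = (A_s − A'_s) f_y / (0.85 f'_c b) = 1842600/(0.85 × 27.9 × 355) = 218.87 mm.
c = a/β₁ = 218.87/0.85 = 257.49 mm; ε'_s = 0.003(c − d')/c = 0.0025 ≥ f_y/E_s = 0.0021, so compression steel does yield.
M_n = (A_s − A'_s) f_y (d − a/2) + A'_s f_y (d − d') = [1842600 × (660 − 109.435) + 427450 × (660 − 43)] × 10⁻⁶ = 1014.47 + 263.74 = 1278.21 kN·m.

M_n ≈ 1280 kN·m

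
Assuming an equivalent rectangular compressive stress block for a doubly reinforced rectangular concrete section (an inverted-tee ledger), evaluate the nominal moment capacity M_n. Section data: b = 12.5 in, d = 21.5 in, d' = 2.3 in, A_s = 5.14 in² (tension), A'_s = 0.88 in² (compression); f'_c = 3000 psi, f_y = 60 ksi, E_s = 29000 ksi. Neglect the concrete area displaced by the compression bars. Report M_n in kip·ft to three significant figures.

M_n ≈ 457 kip·ft

Assume both steels yield.
a = (A_s − A'_s) f_y/(0.85 f'_c b) = (5.14 − 0.88) × 60/(0.85 × 3 × 12.5) = 8.019 in.
c = a/β₁ = 8.019/0.85 = 9.434 in; ε'_s = 0.003(c − d')/c = 0.0023 ≥ ε_y = 0.0021, so the compression steel yields.
M_n = (A_s − A'_s) f_y (d − a/2) + A'_s f_y (d − d') = 255.6 × (21.5 − 4.0095) + 52.8 × (21.5 − 2.3) = 4470.6 + 1013.8 = 5484.4 kip·in = 5484.4/12 = 457.03 kip·ft.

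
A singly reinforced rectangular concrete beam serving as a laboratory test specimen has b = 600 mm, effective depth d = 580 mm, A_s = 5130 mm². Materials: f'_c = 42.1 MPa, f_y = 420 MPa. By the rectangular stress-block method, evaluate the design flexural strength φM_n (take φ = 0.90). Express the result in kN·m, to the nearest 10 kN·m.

φM_n ≈ 1030 kN·m

T = A_s f_y = 5130 × 420 = 2154600 N = 2154.6 kN.
From C = T: a = T/(0.85 f'_c b) = 2154600/(0.85 × 42.1 × 600) = 100.35 mm.
M_n = T(d − a/2) = 2154.6 kN × (580 − 50.175) mm = 1141.56 kN·m.
φM_n = 0.90 × 1141.56 = 1027.40 kN·m.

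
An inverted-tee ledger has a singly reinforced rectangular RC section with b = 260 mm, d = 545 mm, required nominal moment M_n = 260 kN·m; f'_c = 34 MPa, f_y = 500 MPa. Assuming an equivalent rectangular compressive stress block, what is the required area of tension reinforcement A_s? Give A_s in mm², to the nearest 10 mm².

With M_n = 0.85 f'_c a b (d − a/2), solve the quadratic for a:
a = d − √(d² − 2M_n/(0.85 f'_c b)) = 545 − √(545² − 2 × 260×10⁶/(0.85 × 34 × 260)) = 67.69 mm.
A_s = 0.85 f'_c a b / f_y = 0.85 × 34 × 67.69 × 260 / 500 = 1017.2 mm².

A_s ≈ 1020 mm²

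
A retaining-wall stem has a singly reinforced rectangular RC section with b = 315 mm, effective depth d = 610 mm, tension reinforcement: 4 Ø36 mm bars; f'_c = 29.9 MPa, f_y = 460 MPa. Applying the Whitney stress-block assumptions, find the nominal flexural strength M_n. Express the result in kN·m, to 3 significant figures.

M_n ≈ 923 kN·m

A_s = 4 × 1018 = 4072 mm².
T = A_s f_y = 4072 × 460 = 1873120 N = 1873.12 kN.
From C = T: a = T/(0.85 f'_c b) = 1873120/(0.85 × 29.9 × 315) = 233.97 mm.
M_n = T(d − a/2) = 1873.12 kN × (610 − 116.985) mm = 923.48 kN·m.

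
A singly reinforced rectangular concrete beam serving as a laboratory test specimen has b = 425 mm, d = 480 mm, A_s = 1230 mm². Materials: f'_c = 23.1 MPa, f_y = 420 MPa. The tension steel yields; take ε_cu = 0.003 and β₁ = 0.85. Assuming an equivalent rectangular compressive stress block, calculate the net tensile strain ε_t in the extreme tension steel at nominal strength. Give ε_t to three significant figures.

a = A_s f_y/(0.85 f'_c b) = 61.91 mm.
β₁ = 0.85, so c = a/β₁ = 61.91/0.85 = 72.84 mm.
From the linear strain diagram with ε_cu = 0.003: ε_t = 0.003 (d − c)/c = 0.003 × (480 − 72.84)/72.84 = 0.0168.
Since ε_t ≥ 0.005, the section is tension-controlled.

ε_t ≈ 0.0168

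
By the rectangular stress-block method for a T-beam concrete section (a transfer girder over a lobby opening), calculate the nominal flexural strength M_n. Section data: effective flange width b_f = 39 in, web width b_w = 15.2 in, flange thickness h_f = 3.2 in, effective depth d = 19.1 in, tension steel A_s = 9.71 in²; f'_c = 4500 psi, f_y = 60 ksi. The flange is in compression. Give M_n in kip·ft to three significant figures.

Tension: T = A_s f_y = 9.71 × 60 = 582.6 kips.
Try a within the flange: a = T/(0.85 f'_c b_f) = 582.6/(0.85 × 4.5 × 39) = 3.905 in.
a = 3.905 > h_f = 3.2 in: the block extends into the web. Split into flange-overhang and web parts.
C_f = 0.85 f'_c (b_f − b_w) h_f = 0.85 × 4.5 × (39 − 15.2) × 3.2 = 291.3 kips.
Remaining web compression depth: a_w = (T − C_f)/(0.85 f'_c b_w) = (582.6 − 291.3)/(0.85 × 4.5 × 15.2) = 5.010 in.
M_n = C_f(d − h_f/2) + (T − C_f)(d − a_w/2) = 291.3 × (19.1 − 1.6) + 291.3 × (19.1 − 2.505) = 5097.8 + 4834.1 = 9931.9 kip·in.
M_n = 9931.9/12 = 827.66 kip·ft.

M_n ≈ 828 kip·ft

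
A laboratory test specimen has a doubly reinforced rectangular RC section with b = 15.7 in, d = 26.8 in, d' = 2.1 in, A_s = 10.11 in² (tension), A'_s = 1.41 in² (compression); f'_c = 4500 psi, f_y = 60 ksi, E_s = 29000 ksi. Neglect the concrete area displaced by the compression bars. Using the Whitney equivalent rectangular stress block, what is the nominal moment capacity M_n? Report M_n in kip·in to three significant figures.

M_n ≈ 13800 kip·in

Assume both steels yield.
a = (A_s − A'_s) f_y/(0.85 f'_c b) = (10.11 − 1.41) × 60/(0.85 × 4.5 × 15.7) = 8.692 in.
c = a/β₁ = 8.692/0.825 = 10.536 in; ε'_s = 0.003(c − d')/c = 0.0024 ≥ ε_y = 0.0021, so the compression steel yields.
M_n = (A_s − A'_s) f_y (d − a/2) + A'_s f_y (d − d') = 522 × (26.8 − 4.346) + 84.6 × (26.8 − 2.1) = 11721.0 + 2089.6 = 13810.6 kip·in.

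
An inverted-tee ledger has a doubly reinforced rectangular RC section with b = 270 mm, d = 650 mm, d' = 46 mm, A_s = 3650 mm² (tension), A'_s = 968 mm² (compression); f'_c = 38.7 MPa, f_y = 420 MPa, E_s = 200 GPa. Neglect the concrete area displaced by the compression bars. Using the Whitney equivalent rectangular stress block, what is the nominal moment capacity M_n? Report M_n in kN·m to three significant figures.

Assume both tension and compression steel yield.
Net tension couple steel: A_s − A'_s = 2682 mm².
a = (A_s − A'_s) f_y / (0.85 f'_c b) = 1126440/(0.85 × 38.7 × 270) = 126.83 mm.
c = a/β₁ = 126.83/0.774 = 163.86 mm; ε'_s = 0.003(c − d')/c = 0.0022 ≥ f_y/E_s = 0.0021, so compression steel does yield.
M_n = (A_s − A'_s) f_y (d − a/2) + A'_s f_y (d − d') = [1126440 × (650 − 63.415) + 406560 × (650 − 46)] × 10⁻⁶ = 660.75 + 245.56 = 906.31 kN·m.

M_n ≈ 906 kN·m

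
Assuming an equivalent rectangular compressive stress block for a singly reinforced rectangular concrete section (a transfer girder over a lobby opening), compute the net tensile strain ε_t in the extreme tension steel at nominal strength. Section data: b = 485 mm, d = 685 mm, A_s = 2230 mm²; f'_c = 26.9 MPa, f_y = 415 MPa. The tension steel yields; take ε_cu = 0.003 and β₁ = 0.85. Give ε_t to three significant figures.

ε_t ≈ 0.0179

a = A_s f_y/(0.85 f'_c b) = 83.45 mm.
β₁ = 0.85, so c = a/β₁ = 83.45/0.85 = 98.18 mm.
From the linear strain diagram with ε_cu = 0.003: ε_t = 0.003 (d − c)/c = 0.003 × (685 − 98.18)/98.18 = 0.0179.
Since ε_t ≥ 0.005, the section is tension-controlled.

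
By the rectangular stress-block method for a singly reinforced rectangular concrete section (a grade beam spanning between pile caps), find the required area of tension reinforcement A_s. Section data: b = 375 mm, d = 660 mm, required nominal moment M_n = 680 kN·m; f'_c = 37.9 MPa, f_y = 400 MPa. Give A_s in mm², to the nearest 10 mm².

A_s ≈ 2770 mm²

With M_n = 0.85 f'_c a b (d − a/2), solve the quadratic for a:
a = d − √(d² − 2M_n/(0.85 f'_c b)) = 660 − √(660² − 2 × 680×10⁶/(0.85 × 37.9 × 375)) = 91.65 mm.
A_s = 0.85 f'_c a b / f_y = 0.85 × 37.9 × 91.65 × 375 / 400 = 2768.0 mm².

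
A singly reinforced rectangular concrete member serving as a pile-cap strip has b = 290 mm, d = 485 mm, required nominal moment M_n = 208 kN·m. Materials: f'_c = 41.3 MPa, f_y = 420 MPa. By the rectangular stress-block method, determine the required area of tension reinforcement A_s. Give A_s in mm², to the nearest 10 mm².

With M_n = 0.85 f'_c a b (d − a/2), solve the quadratic for a:
a = d − √(d² − 2M_n/(0.85 f'_c b)) = 485 − √(485² − 2 × 208×10⁶/(0.85 × 41.3 × 290)) = 44.13 mm.
A_s = 0.85 f'_c a b / f_y = 0.85 × 41.3 × 44.13 × 290 / 420 = 1069.7 mm².

A_s ≈ 1070 mm²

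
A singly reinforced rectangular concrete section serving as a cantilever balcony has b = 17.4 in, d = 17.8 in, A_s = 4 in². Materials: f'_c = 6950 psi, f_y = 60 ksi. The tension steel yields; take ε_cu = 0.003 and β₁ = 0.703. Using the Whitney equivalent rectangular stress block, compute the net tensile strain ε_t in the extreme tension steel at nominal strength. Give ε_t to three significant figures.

ε_t ≈ 0.0131

a = A_s f_y/(0.85 f'_c b) = 2.335 in.
β₁ = 0.703, so c = a/β₁ = 2.335/0.703 = 3.321 in.
From the linear strain diagram with ε_cu = 0.003: ε_t = 0.003 (d − c)/c = 0.003 × (17.8 − 3.321)/3.321 = 0.0131.
Since ε_t ≥ 0.005, the section is tension-controlled.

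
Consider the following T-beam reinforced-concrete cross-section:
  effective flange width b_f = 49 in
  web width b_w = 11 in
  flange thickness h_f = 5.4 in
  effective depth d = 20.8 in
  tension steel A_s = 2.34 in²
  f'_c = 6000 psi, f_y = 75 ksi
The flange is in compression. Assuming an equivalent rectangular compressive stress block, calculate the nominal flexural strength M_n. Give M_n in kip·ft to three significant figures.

Tension: T = A_s f_y = 2.34 × 75 = 175.5 kips.
Try a within the flange: a = T/(0.85 f'_c b_f) = 175.5/(0.85 × 6 × 49) = 0.702 in.
Since a = 0.702 ≤ h_f = 5.4 in, the stress block lies entirely in the flange; analyse as a rectangular beam of width b_f.
M_n = T(d − a/2) = 175.5 × (20.8 − 0.351) = 3588.8 kip·in.
M_n = 3588.8/12 = 299.07 kip·ft.

M_n ≈ 299 kip·ft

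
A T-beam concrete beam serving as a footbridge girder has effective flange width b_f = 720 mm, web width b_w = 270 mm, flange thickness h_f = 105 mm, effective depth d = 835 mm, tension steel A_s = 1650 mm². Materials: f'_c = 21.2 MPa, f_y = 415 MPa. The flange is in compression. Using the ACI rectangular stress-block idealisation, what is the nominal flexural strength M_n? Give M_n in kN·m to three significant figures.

M_n ≈ 554 kN·m

Tension: T = A_s f_y = 1650 × 415 = 684750 N.
Try a within the flange: a = T/(0.85 f'_c b_f) = 684750/(0.85 × 21.2 × 720) = 52.78 mm.
Since a = 52.78 ≤ h_f = 105 mm, the stress block lies entirely in the flange; analyse as a rectangular beam of width b_f.
M_n = T(d − a/2) = 684750 × (835 − 26.39) = 553.70 × 10⁶ N·mm.
M_n = 553.70 kN·m.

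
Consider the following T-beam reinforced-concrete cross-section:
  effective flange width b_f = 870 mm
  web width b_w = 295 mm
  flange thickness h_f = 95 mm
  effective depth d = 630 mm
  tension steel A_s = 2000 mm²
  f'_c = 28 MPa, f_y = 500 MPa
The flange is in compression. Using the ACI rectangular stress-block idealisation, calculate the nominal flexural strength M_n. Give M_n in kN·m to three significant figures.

Tension: T = A_s f_y = 2000 × 500 = 1000000 N.
Try a within the flange: a = T/(0.85 f'_c b_f) = 1000000/(0.85 × 28 × 870) = 48.30 mm.
Since a = 48.30 ≤ h_f = 95 mm, the stress block lies entirely in the flange; analyse as a rectangular beam of width b_f.
M_n = T(d − a/2) = 1000000 × (630 − 24.15) = 605.85 × 10⁶ N·mm.
M_n = 605.85 kN·m.

M_n ≈ 606 kN·m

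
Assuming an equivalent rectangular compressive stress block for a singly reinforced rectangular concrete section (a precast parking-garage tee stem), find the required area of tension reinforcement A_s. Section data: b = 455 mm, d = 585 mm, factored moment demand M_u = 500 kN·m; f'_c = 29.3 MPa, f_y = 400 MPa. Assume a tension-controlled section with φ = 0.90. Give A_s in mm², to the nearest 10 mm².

A_s ≈ 2570 mm²

M_n = M_u/φ = 500/0.90 = 555.556 kN·m.
With M_n = 0.85 f'_c a b (d − a/2), solve the quadratic for a:
a = d − √(d² − 2M_n/(0.85 f'_c b)) = 585 − √(585² − 2 × 555.556×10⁶/(0.85 × 29.3 × 455)) = 90.86 mm.
A_s = 0.85 f'_c a b / f_y = 0.85 × 29.3 × 90.86 × 455 / 400 = 2574.0 mm².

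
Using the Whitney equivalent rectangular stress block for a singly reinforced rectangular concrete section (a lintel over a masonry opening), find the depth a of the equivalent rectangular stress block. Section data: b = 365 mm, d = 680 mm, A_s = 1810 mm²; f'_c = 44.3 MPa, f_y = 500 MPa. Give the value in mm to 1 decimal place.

a ≈ 65.8 mm

T = A_s f_y = 1810 × 500 = 905000 N = 905 kN.
Setting C = 0.85 f'_c a b equal to T: a = 905000/(0.85 × 44.3 × 365) = 65.8 mm.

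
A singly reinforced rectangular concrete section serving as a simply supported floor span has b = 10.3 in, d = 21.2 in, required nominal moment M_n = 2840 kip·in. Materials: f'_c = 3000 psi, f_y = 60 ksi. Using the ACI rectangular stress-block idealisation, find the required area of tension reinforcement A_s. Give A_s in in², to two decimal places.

From M_n = 0.85 f'_c a b (d − a/2):
a = d − √(d² − 2M_n/(0.85 f'_c b)) = 21.2 − √(21.2² − 2 × 2840/(0.85 × 3 × 10.3)) = 5.930 in.
A_s = 0.85 f'_c a b / f_y = 0.85 × 3 × 5.930 × 10.3 / 60 = 2.596 in².

A_s ≈ 2.60 in²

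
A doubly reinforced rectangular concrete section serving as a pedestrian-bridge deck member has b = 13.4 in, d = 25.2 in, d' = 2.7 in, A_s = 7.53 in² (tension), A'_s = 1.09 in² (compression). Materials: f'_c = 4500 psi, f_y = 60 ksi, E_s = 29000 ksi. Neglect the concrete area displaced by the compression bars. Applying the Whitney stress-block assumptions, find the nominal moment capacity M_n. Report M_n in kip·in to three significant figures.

M_n ≈ 9750 kip·in

Assume both steels yield.
a = (A_s − A'_s) f_y/(0.85 f'_c b) = (7.53 − 1.09) × 60/(0.85 × 4.5 × 13.4) = 7.539 in.
c = a/β₁ = 7.539/0.825 = 9.138 in; ε'_s = 0.003(c − d')/c = 0.0021 ≥ ε_y = 0.0021, so the compression steel yields.
M_n = (A_s − A'_s) f_y (d − a/2) + A'_s f_y (d − d') = 386.4 × (25.2 − 3.7695) + 65.4 × (25.2 − 2.7) = 8280.7 + 1471.5 = 9752.2 kip·in.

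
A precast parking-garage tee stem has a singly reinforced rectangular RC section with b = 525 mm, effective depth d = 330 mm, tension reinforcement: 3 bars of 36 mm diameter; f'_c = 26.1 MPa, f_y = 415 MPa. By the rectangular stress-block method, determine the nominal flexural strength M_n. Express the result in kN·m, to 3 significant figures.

M_n ≈ 349 kN·m

A_s = 3 × 1018 = 3054 mm².
T = A_s f_y = 3054 × 415 = 1267410 N = 1267.41 kN.
From C = T: a = T/(0.85 f'_c b) = 1267410/(0.85 × 26.1 × 525) = 108.82 mm.
M_n = T(d − a/2) = 1267.41 kN × (330 − 54.41) mm = 349.29 kN·m.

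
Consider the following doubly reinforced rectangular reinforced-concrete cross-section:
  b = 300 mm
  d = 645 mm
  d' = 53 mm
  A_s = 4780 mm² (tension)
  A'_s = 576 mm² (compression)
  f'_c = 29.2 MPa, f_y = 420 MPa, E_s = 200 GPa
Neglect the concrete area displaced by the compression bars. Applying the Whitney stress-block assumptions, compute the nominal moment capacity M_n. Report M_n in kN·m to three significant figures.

M_n ≈ 1070 kN·m

Assume both tension and compression steel yield.
Net tension couple steel: A_s − A'_s = 4204 mm².
a = (A_s − A'_s) f_y / (0.85 f'_c b) = 1765680/(0.85 × 29.2 × 300) = 237.13 mm.
c = a/β₁ = 237.13/0.841 = 281.96 mm; ε'_s = 0.003(c − d')/c = 0.0024 ≥ f_y/E_s = 0.0021, so compression steel does yield.
M_n = (A_s − A'_s) f_y (d − a/2) + A'_s f_y (d − d') = [1765680 × (645 − 118.565) + 241920 × (645 − 53)] × 10⁻⁶ = 929.52 + 143.22 = 1072.74 kN·m.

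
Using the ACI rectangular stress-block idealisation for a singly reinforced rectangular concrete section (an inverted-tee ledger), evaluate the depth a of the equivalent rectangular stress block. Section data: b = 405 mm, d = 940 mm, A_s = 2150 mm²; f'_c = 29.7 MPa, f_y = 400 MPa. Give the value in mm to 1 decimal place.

a ≈ 84.1 mm

T = A_s f_y = 2150 × 400 = 860000 N = 860 kN.
Setting C = 0.85 f'_c a b equal to T: a = 860000/(0.85 × 29.7 × 405) = 84.1 mm.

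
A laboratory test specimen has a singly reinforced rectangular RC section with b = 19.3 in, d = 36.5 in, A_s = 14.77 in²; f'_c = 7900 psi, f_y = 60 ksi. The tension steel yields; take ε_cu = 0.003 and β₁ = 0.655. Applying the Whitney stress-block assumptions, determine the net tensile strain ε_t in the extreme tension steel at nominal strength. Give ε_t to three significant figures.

ε_t ≈ 0.00749

a = A_s f_y/(0.85 f'_c b) = 6.838 in.
β₁ = 0.655, so c = a/β₁ = 6.838/0.655 = 10.440 in.
From the linear strain diagram with ε_cu = 0.003: ε_t = 0.003 (d − c)/c = 0.003 × (36.5 − 10.440)/10.440 = 0.00749.
Since ε_t ≥ 0.005, the section is tension-controlled.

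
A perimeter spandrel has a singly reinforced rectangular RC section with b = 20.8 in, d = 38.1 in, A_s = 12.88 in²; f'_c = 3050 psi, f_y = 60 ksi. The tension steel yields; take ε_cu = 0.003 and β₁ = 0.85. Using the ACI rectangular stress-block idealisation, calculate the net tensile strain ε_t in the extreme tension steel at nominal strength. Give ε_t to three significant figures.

a = A_s f_y/(0.85 f'_c b) = 14.331 in.
β₁ = 0.85, so c = a/β₁ = 14.331/0.85 = 16.860 in.
From the linear strain diagram with ε_cu = 0.003: ε_t = 0.003 (d − c)/c = 0.003 × (38.1 − 16.860)/16.860 = 0.00378.
ε_t < 0.004 — the section is over-reinforced for flexure under ACI limits.

ε_t ≈ 0.00378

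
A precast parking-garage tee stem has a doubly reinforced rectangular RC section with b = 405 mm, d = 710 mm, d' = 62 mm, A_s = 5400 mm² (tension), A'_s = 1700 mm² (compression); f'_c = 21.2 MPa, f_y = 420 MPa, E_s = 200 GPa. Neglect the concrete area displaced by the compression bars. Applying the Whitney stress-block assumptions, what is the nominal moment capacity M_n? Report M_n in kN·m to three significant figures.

M_n ≈ 1400 kN·m

Assume both tension and compression steel yield.
Net tension couple steel: A_s − A'_s = 3700 mm².
a = (A_s − A'_s) f_y / (0.85 f'_c b) = 1554000/(0.85 × 21.2 × 405) = 212.93 mm.
c = a/β₁ = 212.93/0.85 = 250.51 mm; ε'_s = 0.003(c − d')/c = 0.0023 ≥ f_y/E_s = 0.0021, so compression steel does yield.
M_n = (A_s − A'_s) f_y (d − a/2) + A'_s f_y (d − d') = [1554000 × (710 − 106.465) + 714000 × (710 − 62)] × 10⁻⁶ = 937.89 + 462.67 = 1400.56 kN·m.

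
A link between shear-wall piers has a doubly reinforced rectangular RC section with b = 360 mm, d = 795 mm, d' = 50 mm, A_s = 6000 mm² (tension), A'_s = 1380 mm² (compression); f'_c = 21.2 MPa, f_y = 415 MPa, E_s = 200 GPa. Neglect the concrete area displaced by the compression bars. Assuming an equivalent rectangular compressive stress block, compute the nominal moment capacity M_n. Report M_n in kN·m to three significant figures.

M_n ≈ 1670 kN·m

Assume both tension and compression steel yield.
Net tension couple steel: A_s − A'_s = 4620 mm².
a = (A_s − A'_s) f_y / (0.85 f'_c b) = 1917300/(0.85 × 21.2 × 360) = 295.55 mm.
c = a/β₁ = 295.55/0.85 = 347.71 mm; ε'_s = 0.003(c − d')/c = 0.0026 ≥ f_y/E_s = 0.0021, so compression steel does yield.
M_n = (A_s − A'_s) f_y (d − a/2) + A'_s f_y (d − d') = [1917300 × (795 − 147.775) + 572700 × (795 − 50)] × 10⁻⁶ = 1240.92 + 426.66 = 1667.58 kN·m.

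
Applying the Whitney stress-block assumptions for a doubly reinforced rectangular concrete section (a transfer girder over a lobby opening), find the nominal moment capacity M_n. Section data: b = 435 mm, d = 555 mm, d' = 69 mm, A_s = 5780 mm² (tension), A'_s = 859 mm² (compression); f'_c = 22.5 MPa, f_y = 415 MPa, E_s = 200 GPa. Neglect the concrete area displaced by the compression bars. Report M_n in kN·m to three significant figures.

M_n ≈ 1060 kN·m

Assume both tension and compression steel yield.
Net tension couple steel: A_s − A'_s = 4921 mm².
a = (A_s − A'_s) f_y / (0.85 f'_c b) = 2042215/(0.85 × 22.5 × 435) = 245.48 mm.
c = a/β₁ = 245.48/0.85 = 288.80 mm; ε'_s = 0.003(c − d')/c = 0.0023 ≥ f_y/E_s = 0.0021, so compression steel does yield.
M_n = (A_s − A'_s) f_y (d − a/2) + A'_s f_y (d − d') = [2042215 × (555 − 122.74) + 356485 × (555 − 69)] × 10⁻⁶ = 882.77 + 173.25 = 1056.02 kN·m.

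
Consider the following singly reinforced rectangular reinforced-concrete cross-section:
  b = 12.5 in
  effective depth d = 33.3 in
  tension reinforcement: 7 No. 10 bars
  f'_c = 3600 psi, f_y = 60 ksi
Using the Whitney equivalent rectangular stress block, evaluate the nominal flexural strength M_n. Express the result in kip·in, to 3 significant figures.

A_s = 7 × 1.27 = 8.89 in².
T = A_s f_y = 8.89 × 60 = 533.4 kips.
a = T/(0.85 f'_c b) = 533.4/(0.85 × 3.6 × 12.5) = 13.945 in.
M_n = T(d − a/2) = 533.4 × (33.3 − 6.9725) = 14043.1 kip·in.

M_n ≈ 14000 kip·in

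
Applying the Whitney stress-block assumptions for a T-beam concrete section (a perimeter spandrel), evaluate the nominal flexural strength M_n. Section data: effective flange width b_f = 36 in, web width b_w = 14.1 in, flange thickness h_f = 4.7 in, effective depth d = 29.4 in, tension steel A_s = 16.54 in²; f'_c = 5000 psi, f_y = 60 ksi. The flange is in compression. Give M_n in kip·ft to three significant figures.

Tension: T = A_s f_y = 16.54 × 60 = 992.4 kips.
Try a within the flange: a = T/(0.85 f'_c b_f) = 992.4/(0.85 × 5 × 36) = 6.486 in.
a = 6.486 > h_f = 4.7 in: the block extends into the web. Split into flange-overhang and web parts.
C_f = 0.85 f'_c (b_f − b_w) h_f = 0.85 × 5 × (36 − 14.1) × 4.7 = 437.5 kips.
Remaining web compression depth: a_w = (T − C_f)/(0.85 f'_c b_w) = (992.4 − 437.5)/(0.85 × 5 × 14.1) = 9.260 in.
M_n = C_f(d − h_f/2) + (T − C_f)(d − a_w/2) = 437.5 × (29.4 − 2.35) + 554.9 × (29.4 − 4.63) = 11834.4 + 13744.9 = 25579.3 kip·in.
M_n = 25579.3/12 = 2131.61 kip·ft.

M_n ≈ 2130 kip·ft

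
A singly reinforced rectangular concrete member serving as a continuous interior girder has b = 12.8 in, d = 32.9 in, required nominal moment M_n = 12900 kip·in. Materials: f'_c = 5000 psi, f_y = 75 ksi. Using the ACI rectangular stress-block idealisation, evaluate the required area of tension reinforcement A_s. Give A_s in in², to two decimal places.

From M_n = 0.85 f'_c a b (d − a/2):
a = d − √(d² − 2M_n/(0.85 f'_c b)) = 32.9 − √(32.9² − 2 × 12900/(0.85 × 5 × 12.8)) = 8.239 in.
A_s = 0.85 f'_c a b / f_y = 0.85 × 5 × 8.239 × 12.8 / 75 = 5.976 in².

A_s ≈ 5.98 in²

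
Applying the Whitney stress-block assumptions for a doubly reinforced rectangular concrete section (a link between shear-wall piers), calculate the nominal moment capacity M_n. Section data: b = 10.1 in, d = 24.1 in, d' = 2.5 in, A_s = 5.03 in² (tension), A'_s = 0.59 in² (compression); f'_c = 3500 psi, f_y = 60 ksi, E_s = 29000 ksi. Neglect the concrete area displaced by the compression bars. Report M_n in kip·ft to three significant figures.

M_n ≈ 500 kip·ft

Assume both steels yield.
a = (A_s − A'_s) f_y/(0.85 f'_c b) = (5.03 − 0.59) × 60/(0.85 × 3.5 × 10.1) = 8.866 in.
c = a/β₁ = 8.866/0.85 = 10.431 in; ε'_s = 0.003(c − d')/c = 0.0023 ≥ ε_y = 0.0021, so the compression steel yields.
M_n = (A_s − A'_s) f_y (d − a/2) + A'_s f_y (d − d') = 266.4 × (24.1 − 4.433) + 35.4 × (24.1 − 2.5) = 5239.3 + 764.6 = 6003.9 kip·in = 6003.9/12 = 500.33 kip·ft.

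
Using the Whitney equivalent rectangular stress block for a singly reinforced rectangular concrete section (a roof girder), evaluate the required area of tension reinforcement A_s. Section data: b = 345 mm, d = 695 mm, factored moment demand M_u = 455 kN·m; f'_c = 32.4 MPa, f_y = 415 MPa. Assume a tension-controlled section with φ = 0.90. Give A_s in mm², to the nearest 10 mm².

A_s ≈ 1860 mm²

M_n = M_u/φ = 455/0.90 = 505.556 kN·m.
With M_n = 0.85 f'_c a b (d − a/2), solve the quadratic for a:
a = d − √(d² − 2M_n/(0.85 f'_c b)) = 695 − √(695² − 2 × 505.556×10⁶/(0.85 × 32.4 × 345)) = 81.32 mm.
A_s = 0.85 f'_c a b / f_y = 0.85 × 32.4 × 81.32 × 345 / 415 = 1861.8 mm².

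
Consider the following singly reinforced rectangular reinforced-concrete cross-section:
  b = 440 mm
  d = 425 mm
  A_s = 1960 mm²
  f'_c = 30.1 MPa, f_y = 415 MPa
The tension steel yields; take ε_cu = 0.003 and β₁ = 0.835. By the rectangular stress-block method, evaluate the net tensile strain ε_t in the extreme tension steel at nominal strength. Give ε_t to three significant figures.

a = A_s f_y/(0.85 f'_c b) = 72.25 mm.
β₁ = 0.835, so c = a/β₁ = 72.25/0.835 = 86.53 mm.
From the linear strain diagram with ε_cu = 0.003: ε_t = 0.003 (d − c)/c = 0.003 × (425 − 86.53)/86.53 = 0.0117.
Since ε_t ≥ 0.005, the section is tension-controlled.

ε_t ≈ 0.0117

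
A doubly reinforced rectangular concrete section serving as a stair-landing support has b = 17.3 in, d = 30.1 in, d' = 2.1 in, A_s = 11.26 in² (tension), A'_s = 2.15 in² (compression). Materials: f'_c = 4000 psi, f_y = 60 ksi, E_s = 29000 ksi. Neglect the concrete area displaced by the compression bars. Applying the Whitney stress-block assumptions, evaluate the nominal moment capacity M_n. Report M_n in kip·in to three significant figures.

M_n ≈ 17500 kip·in

Assume both steels yield.
a = (A_s − A'_s) f_y/(0.85 f'_c b) = (11.26 − 2.15) × 60/(0.85 × 4 × 17.3) = 9.293 in.
c = a/β₁ = 9.293/0.85 = 10.933 in; ε'_s = 0.003(c − d')/c = 0.0024 ≥ ε_y = 0.0021, so the compression steel yields.
M_n = (A_s − A'_s) f_y (d − a/2) + A'_s f_y (d − d') = 546.6 × (30.1 − 4.6465) + 129 × (30.1 − 2.1) = 13912.9 + 3612.0 = 17524.9 kip·in.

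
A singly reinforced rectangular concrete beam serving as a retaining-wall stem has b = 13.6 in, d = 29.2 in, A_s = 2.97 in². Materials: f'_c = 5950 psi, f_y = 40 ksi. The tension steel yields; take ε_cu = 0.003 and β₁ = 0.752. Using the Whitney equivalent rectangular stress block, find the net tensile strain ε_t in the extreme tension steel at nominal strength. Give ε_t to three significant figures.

a = A_s f_y/(0.85 f'_c b) = 1.727 in.
β₁ = 0.752, so c = a/β₁ = 1.727/0.752 = 2.297 in.
From the linear strain diagram with ε_cu = 0.003: ε_t = 0.003 (d − c)/c = 0.003 × (29.2 − 2.297)/2.297 = 0.0351.
Since ε_t ≥ 0.005, the section is tension-controlled.

ε_t ≈ 0.0351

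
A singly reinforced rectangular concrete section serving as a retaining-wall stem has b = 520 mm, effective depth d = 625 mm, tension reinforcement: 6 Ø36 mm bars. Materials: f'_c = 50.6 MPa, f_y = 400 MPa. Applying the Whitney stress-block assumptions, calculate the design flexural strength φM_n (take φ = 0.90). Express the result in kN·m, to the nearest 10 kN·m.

A_s = 6 × 1018 = 6108 mm².
T = A_s f_y = 6108 × 400 = 2443200 N = 2443.2 kN.
From C = T: a = T/(0.85 f'_c b) = 2443200/(0.85 × 50.6 × 520) = 109.24 mm.
M_n = T(d − a/2) = 2443.2 kN × (625 − 54.62) mm = 1393.55 kN·m.
φM_n = 0.90 × 1393.55 = 1254.20 kN·m.

φM_n ≈ 1250 kN·m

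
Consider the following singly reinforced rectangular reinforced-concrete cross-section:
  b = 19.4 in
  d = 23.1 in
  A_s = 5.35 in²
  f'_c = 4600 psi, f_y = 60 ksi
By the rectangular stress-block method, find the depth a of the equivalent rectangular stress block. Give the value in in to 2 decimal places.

a ≈ 4.23 in

T = A_s f_y = 5.35 × 60 = 321 kips.
a = T/(0.85 f'_c b) = 321/(0.85 × 4.6 × 19.4) = 4.23 in.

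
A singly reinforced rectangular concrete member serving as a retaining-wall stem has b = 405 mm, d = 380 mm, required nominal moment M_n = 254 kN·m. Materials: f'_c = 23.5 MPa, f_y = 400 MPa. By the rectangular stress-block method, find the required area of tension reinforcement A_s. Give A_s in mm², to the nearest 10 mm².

With M_n = 0.85 f'_c a b (d − a/2), solve the quadratic for a:
a = d − √(d² − 2M_n/(0.85 f'_c b)) = 380 − √(380² − 2 × 254×10⁶/(0.85 × 23.5 × 405)) = 94.33 mm.
A_s = 0.85 f'_c a b / f_y = 0.85 × 23.5 × 94.33 × 405 / 400 = 1907.8 mm².

A_s ≈ 1910 mm²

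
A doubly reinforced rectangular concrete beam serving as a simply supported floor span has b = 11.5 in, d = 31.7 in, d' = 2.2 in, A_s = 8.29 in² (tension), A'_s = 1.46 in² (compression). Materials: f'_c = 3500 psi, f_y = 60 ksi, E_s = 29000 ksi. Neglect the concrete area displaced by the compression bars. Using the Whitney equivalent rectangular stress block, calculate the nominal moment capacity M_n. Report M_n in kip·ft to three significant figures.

M_n ≈ 1090 kip·ft

Assume both steels yield.
a = (A_s − A'_s) f_y/(0.85 f'_c b) = (8.29 − 1.46) × 60/(0.85 × 3.5 × 11.5) = 11.978 in.
c = a/β₁ = 11.978/0.85 = 14.092 in; ε'_s = 0.003(c − d')/c = 0.0025 ≥ ε_y = 0.0021, so the compression steel yields.
M_n = (A_s − A'_s) f_y (d − a/2) + A'_s f_y (d − d') = 409.8 × (31.7 − 5.989) + 87.6 × (31.7 − 2.2) = 10536.4 + 2584.2 = 13120.6 kip·in = 13120.6/12 = 1093.38 kip·ft.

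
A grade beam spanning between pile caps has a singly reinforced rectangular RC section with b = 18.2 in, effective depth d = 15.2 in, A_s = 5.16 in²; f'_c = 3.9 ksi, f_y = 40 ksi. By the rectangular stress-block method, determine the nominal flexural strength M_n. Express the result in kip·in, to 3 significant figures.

T = A_s f_y = 5.16 × 40 = 206.4 kips.
a = T/(0.85 f'_c b) = 206.4/(0.85 × 3.9 × 18.2) = 3.421 in.
M_n = T(d − a/2) = 206.4 × (15.2 − 1.7105) = 2784.2 kip·in.

M_n ≈ 2780 kip·in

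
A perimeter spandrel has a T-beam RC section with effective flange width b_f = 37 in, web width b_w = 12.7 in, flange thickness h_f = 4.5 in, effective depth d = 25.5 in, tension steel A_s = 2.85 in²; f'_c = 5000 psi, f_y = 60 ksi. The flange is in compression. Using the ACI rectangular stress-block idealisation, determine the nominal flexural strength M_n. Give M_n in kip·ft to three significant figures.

Tension: T = A_s f_y = 2.85 × 60 = 171 kips.
Try a within the flange: a = T/(0.85 f'_c b_f) = 171/(0.85 × 5 × 37) = 1.087 in.
Since a = 1.087 ≤ h_f = 4.5 in, the stress block lies entirely in the flange; analyse as a rectangular beam of width b_f.
M_n = T(d − a/2) = 171 × (25.5 − 0.5435) = 4267.6 kip·in.
M_n = 4267.6/12 = 355.63 kip·ft.

M_n ≈ 356 kip·ft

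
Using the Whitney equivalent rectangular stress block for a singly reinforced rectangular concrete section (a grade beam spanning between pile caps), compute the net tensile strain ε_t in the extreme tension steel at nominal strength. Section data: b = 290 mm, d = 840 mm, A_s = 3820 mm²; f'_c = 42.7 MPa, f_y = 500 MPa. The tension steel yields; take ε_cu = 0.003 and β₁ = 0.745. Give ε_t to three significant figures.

a = A_s f_y/(0.85 f'_c b) = 181.46 mm.
β₁ = 0.745, so c = a/β₁ = 181.46/0.745 = 243.57 mm.
From the linear strain diagram with ε_cu = 0.003: ε_t = 0.003 (d − c)/c = 0.003 × (840 − 243.57)/243.57 = 0.00735.
Since ε_t ≥ 0.005, the section is tension-controlled.

ε_t ≈ 0.00735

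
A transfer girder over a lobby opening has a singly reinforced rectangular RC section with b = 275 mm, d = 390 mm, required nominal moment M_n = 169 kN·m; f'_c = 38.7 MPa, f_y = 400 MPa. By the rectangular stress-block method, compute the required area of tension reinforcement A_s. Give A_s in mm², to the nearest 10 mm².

With M_n = 0.85 f'_c a b (d − a/2), solve the quadratic for a:
a = d − √(d² − 2M_n/(0.85 f'_c b)) = 390 − √(390² − 2 × 169×10⁶/(0.85 × 38.7 × 275)) = 51.27 mm.
A_s = 0.85 f'_c a b / f_y = 0.85 × 38.7 × 51.27 × 275 / 400 = 1159.5 mm².

A_s ≈ 1160 mm²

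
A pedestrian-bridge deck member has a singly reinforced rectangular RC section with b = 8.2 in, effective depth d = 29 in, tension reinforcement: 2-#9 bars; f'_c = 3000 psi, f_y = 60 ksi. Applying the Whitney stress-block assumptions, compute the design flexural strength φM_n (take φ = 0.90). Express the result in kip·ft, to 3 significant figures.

A_s = 2 × 1 = 2 in².
T = A_s f_y = 2 × 60 = 120 kips.
a = T/(0.85 f'_c b) = 120/(0.85 × 3 × 8.2) = 5.739 in.
M_n = T(d − a/2) = 120 × (29 − 2.8695) = 3135.7 kip·in = 3135.7/12 = 261.31 kip·ft.
φM_n = 0.90 × 261.31 = 235.18 kip·ft.

φM_n ≈ 235 kip·ft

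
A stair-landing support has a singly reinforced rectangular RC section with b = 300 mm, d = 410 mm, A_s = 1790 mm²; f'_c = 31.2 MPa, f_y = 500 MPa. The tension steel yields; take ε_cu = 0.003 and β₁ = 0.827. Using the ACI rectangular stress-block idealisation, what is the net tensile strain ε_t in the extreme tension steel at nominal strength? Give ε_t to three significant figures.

ε_t ≈ 0.00604

a = A_s f_y/(0.85 f'_c b) = 112.49 mm.
β₁ = 0.827, so c = a/β₁ = 112.49/0.827 = 136.02 mm.
From the linear strain diagram with ε_cu = 0.003: ε_t = 0.003 (d − c)/c = 0.003 × (410 − 136.02)/136.02 = 0.00604.
Since ε_t ≥ 0.005, the section is tension-controlled.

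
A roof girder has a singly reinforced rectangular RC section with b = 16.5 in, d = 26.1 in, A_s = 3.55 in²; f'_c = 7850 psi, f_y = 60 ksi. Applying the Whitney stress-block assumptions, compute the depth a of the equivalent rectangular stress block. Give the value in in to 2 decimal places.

a ≈ 1.93 in

T = A_s f_y = 3.55 × 60 = 213 kips.
a = T/(0.85 f'_c b) = 213/(0.85 × 7.85 × 16.5) = 1.93 in.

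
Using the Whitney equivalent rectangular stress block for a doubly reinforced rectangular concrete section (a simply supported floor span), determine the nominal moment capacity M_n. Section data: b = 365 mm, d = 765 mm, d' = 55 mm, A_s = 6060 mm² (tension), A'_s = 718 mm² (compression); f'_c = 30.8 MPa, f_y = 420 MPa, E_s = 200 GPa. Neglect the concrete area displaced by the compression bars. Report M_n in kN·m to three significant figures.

M_n ≈ 1670 kN·m

Assume both tension and compression steel yield.
Net tension couple steel: A_s − A'_s = 5342 mm².
a = (A_s − A'_s) f_y / (0.85 f'_c b) = 2243640/(0.85 × 30.8 × 365) = 234.80 mm.
c = a/β₁ = 234.80/0.83 = 282.89 mm; ε'_s = 0.003(c − d')/c = 0.0024 ≥ f_y/E_s = 0.0021, so compression steel does yield.
M_n = (A_s − A'_s) f_y (d − a/2) + A'_s f_y (d − d') = [2243640 × (765 − 117.4) + 301560 × (765 − 55)] × 10⁻⁶ = 1452.98 + 214.11 = 1667.09 kN·m.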